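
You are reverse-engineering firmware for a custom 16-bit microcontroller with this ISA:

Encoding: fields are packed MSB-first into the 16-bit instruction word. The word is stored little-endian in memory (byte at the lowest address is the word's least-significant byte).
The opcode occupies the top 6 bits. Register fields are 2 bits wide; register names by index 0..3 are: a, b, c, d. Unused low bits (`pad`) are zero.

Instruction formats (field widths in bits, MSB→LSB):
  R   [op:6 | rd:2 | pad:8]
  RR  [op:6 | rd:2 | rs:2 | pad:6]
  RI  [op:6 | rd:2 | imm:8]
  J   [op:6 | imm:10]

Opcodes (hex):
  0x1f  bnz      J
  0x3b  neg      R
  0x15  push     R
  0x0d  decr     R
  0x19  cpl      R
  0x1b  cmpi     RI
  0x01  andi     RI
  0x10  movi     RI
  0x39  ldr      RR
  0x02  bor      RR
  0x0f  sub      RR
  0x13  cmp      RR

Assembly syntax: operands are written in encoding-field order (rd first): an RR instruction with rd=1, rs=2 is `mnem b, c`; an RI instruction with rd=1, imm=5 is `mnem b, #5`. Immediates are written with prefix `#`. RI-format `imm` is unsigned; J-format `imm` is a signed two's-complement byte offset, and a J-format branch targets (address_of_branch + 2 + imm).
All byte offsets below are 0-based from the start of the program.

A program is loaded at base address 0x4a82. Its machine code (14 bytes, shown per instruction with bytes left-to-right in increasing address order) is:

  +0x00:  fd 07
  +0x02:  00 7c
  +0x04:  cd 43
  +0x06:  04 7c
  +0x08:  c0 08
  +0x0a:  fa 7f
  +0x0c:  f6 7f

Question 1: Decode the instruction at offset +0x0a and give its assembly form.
bnz #-6

@+0a  little-endian(fa 7f) = 0x7ffa
  top 6b → 0x1f → bnz [J]
  imm: (w>>0)&0x3ff=0x3fa (s10→-6) → #-6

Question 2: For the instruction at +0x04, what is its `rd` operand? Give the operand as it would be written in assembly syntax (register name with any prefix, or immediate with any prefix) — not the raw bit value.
d

@+04  little-endian(cd 43) = 0x43cd
  opcode bits[15:10]=0x10: movi/RI
  rd@[9:8]=0x3 ⇒ d
  imm@[7:0]=0xcd ⇒ #205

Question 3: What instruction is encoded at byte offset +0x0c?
off 0x0c: read f6 7f as little → 0x7ff6
  op=0x7ff6>>10=0x1f ⇒ bnz (J)
  imm: (w>>0)&0x3ff=0x3f6 (s10→-10) → #-10

bnz #-10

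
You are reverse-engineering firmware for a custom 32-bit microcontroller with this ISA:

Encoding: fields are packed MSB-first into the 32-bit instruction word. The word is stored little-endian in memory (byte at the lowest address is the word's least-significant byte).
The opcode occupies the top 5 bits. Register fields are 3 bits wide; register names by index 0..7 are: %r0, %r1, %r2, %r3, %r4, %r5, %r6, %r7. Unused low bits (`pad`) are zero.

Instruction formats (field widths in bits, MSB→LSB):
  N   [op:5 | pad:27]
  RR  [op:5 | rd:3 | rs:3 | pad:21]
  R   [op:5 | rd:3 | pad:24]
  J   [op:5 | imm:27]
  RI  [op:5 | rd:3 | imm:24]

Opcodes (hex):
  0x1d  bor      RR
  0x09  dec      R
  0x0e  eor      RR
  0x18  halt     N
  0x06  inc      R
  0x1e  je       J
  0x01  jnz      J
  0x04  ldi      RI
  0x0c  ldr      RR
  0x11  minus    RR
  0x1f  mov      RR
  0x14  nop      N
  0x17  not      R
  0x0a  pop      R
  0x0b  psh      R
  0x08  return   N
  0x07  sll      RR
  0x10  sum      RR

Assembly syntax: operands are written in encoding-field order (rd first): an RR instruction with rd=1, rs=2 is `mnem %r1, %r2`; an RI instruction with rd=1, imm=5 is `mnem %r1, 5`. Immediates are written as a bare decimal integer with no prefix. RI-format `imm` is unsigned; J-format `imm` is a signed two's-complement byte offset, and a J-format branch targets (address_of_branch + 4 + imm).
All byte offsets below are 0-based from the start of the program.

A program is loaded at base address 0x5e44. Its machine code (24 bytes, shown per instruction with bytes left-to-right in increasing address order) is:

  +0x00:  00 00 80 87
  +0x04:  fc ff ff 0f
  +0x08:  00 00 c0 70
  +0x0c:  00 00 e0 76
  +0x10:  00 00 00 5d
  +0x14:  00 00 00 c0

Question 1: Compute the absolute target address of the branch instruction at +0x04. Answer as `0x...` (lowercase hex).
@+04  little-endian(fc ff ff 0f) = 0x0ffffffc
  opcode bits[31:27]=0x1: jnz/J
  imm: (w>>0)&0x7ffffff=0x7fffffc (s27→-4) → -4
  target = base 0x5e44 + off 0x04 + 4 + imm -4 = 0x5e48

0x5e48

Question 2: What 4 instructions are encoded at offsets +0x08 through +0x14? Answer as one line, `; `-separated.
@+08  little-endian(00 00 c0 70) = 0x70c00000
  opcode bits[31:27]=0xe: eor/RR
  rd: (w>>24)&0x7=0x0 → %r0
  rs: (w>>21)&0x7=0x6 → %r6
@+0c  little-endian(00 00 e0 76) = 0x76e00000
  opcode bits[31:27]=0xe: eor/RR
  rd: (w>>24)&0x7=0x6 → %r6
  rs: (w>>21)&0x7=0x7 → %r7
@+10  little-endian(00 00 00 5d) = 0x5d000000
  opcode bits[31:27]=0xb: psh/R
  rd: (w>>24)&0x7=0x5 → %r5
@+14  little-endian(00 00 00 c0) = 0xc0000000
  opcode bits[31:27]=0x18: halt/N

eor %r0, %r6; eor %r6, %r7; psh %r5; halt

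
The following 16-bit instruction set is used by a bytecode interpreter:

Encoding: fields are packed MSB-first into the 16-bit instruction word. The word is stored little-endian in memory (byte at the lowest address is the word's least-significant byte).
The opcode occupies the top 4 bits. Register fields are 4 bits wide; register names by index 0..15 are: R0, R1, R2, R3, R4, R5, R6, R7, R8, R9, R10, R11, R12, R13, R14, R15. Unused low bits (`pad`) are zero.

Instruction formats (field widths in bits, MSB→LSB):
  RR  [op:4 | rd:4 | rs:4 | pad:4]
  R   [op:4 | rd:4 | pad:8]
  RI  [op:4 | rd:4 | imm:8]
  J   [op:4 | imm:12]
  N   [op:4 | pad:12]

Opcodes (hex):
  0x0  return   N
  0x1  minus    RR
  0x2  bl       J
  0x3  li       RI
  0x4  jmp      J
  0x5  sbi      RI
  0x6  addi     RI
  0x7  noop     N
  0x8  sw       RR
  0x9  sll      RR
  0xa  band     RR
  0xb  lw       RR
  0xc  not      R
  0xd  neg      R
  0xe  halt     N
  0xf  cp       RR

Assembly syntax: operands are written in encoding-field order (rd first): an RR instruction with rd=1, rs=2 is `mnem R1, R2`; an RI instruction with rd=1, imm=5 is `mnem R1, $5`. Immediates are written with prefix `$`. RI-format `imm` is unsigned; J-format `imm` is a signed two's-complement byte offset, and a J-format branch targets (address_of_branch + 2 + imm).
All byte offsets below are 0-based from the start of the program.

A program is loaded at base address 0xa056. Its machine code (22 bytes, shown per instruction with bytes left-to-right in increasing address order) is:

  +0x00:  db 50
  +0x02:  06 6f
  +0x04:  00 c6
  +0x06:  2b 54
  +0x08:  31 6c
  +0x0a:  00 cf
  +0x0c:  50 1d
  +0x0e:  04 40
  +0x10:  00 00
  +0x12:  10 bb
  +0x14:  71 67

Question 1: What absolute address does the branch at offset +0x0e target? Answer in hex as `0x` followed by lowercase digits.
off 0x0e: read 04 40 as little → 0x4004
  op=0x4004>>12=0x4 ⇒ jmp (J)
  imm: (w>>0)&0xfff=0x4 → $4
  target = base 0xa056 + off 0x0e + 2 + imm 4 = 0xa06a

0xa06a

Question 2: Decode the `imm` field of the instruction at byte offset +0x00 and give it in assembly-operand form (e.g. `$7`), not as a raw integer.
[00] db 50 → 0x50db
  op=0x50db>>12=0x5 ⇒ sbi (RI)
  [11:8] rd=0 = R0
  [7:0] imm=219 = $219

$219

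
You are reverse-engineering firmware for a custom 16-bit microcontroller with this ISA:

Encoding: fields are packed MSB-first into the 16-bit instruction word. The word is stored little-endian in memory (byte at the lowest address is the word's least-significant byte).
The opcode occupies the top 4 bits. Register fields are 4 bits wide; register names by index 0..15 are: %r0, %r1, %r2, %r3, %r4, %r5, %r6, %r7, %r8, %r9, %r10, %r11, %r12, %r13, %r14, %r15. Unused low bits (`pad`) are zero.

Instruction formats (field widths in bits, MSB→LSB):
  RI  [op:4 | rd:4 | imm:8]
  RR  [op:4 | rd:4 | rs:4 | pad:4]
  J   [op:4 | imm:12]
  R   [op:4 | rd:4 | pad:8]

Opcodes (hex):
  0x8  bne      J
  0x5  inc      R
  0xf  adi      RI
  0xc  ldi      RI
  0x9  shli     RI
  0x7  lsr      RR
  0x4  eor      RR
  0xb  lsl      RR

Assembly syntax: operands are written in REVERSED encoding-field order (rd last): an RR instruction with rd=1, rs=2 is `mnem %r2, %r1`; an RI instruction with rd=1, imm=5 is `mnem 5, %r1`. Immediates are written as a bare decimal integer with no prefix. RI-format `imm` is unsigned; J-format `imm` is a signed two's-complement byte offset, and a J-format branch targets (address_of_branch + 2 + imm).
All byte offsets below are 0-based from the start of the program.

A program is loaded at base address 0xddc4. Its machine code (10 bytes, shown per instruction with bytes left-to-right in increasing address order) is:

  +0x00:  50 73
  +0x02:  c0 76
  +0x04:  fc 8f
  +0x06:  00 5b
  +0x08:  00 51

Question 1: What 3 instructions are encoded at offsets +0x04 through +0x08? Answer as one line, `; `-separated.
bne -4; inc %r11; inc %r1

off 0x04: read fc 8f as little → 0x8ffc
  opcode bits[15:12]=0x8: bne/J
  [11:0] imm=4092 (s12→-4) = -4
off 0x06: read 00 5b as little → 0x5b00
  opcode bits[15:12]=0x5: inc/R
  [11:8] rd=11 = %r11
off 0x08: read 00 51 as little → 0x5100
  opcode bits[15:12]=0x5: inc/R
  [11:8] rd=1 = %r1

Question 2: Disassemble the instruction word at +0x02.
lsr %r12, %r6

off 0x02: read c0 76 as little → 0x76c0
  top 4b → 0x7 → lsr [RR]
  rd: (w>>8)&0xf=0x6 → %r6
  rs: (w>>4)&0xf=0xc → %r12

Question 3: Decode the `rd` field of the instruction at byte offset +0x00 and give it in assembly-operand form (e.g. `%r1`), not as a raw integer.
%r3

+0x00: 50 73 ⇒ word 0x7350 (little)
  top 4b → 0x7 → lsr [RR]
  rd@[11:8]=0x3 ⇒ %r3
  rs@[7:4]=0x5 ⇒ %r5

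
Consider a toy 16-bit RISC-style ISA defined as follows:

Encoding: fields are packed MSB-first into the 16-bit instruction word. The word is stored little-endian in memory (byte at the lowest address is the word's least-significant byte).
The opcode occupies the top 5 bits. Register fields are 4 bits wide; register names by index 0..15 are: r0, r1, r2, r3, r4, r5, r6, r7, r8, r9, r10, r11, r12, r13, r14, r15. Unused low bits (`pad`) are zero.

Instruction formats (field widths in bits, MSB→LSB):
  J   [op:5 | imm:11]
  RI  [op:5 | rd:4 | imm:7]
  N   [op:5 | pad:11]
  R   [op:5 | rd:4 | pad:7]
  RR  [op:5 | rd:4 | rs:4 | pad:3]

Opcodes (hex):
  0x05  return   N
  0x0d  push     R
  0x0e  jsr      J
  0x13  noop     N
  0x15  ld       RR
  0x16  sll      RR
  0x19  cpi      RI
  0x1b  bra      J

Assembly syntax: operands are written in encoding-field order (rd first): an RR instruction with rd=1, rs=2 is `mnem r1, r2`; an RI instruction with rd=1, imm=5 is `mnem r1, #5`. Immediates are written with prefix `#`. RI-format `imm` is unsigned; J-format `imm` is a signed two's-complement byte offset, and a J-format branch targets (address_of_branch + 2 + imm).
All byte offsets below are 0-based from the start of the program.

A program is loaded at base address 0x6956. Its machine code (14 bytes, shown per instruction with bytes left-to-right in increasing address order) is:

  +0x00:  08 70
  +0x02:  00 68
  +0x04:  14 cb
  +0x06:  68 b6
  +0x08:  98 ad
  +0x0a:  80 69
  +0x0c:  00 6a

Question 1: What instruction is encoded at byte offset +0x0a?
+0x0a: 80 69 ⇒ word 0x6980 (little)
  top 5b → 0xd → push [R]
  rd@[10:7]=0x3 ⇒ r3

push r3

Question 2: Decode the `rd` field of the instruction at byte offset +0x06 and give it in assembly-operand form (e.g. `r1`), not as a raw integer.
r12

off 0x06: read 68 b6 as little → 0xb668
  opcode bits[15:11]=0x16: sll/RR
  rd: (w>>7)&0xf=0xc → r12
  rs: (w>>3)&0xf=0xd → r13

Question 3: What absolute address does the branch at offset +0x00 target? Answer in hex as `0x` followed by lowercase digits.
0x6960

+0x00: 08 70 ⇒ word 0x7008 (little)
  op=0x7008>>11=0xe ⇒ jsr (J)
  imm@[10:0]=0x8 ⇒ #8
  target = base 0x6956 + off 0x00 + 2 + imm 8 = 0x6960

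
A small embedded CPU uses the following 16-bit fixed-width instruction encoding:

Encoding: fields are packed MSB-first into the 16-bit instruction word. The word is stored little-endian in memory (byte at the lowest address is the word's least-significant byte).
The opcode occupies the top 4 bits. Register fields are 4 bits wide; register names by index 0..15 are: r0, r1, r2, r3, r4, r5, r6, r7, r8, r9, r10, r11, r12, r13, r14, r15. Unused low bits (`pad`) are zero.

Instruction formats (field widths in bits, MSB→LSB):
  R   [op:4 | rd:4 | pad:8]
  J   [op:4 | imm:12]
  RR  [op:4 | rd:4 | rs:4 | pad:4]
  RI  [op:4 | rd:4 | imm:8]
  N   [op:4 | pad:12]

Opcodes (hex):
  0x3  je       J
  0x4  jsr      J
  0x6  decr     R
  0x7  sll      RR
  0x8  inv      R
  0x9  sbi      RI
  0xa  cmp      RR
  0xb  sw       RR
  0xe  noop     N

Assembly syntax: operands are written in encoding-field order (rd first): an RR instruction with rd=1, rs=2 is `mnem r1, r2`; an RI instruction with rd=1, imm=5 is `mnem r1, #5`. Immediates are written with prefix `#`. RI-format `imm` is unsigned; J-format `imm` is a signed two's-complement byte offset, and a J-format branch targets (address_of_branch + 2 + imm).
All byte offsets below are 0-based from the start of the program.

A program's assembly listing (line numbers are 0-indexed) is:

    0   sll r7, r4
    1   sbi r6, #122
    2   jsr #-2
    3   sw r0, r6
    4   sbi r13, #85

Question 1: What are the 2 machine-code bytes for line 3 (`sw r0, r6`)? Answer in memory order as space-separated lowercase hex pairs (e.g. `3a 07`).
3. sw fields op=0xb:4|rd=0:4|rs=6:4|pad=0:4 → word b060h → 60 b0

60 b0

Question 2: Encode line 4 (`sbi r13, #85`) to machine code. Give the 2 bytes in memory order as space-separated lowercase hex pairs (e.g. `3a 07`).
line 4 (sbi): pack op=0x9:4|rd=13:4|imm=85:8 = 0x9d55; little→ 55 9d

55 9d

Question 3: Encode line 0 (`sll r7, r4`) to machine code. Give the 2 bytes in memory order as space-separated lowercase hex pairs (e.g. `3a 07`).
L0: sll op=0x7:4|rd=7:4|rs=4:4|pad=0:4 ⇒ 0x7740 ⇒ little 40 77

40 77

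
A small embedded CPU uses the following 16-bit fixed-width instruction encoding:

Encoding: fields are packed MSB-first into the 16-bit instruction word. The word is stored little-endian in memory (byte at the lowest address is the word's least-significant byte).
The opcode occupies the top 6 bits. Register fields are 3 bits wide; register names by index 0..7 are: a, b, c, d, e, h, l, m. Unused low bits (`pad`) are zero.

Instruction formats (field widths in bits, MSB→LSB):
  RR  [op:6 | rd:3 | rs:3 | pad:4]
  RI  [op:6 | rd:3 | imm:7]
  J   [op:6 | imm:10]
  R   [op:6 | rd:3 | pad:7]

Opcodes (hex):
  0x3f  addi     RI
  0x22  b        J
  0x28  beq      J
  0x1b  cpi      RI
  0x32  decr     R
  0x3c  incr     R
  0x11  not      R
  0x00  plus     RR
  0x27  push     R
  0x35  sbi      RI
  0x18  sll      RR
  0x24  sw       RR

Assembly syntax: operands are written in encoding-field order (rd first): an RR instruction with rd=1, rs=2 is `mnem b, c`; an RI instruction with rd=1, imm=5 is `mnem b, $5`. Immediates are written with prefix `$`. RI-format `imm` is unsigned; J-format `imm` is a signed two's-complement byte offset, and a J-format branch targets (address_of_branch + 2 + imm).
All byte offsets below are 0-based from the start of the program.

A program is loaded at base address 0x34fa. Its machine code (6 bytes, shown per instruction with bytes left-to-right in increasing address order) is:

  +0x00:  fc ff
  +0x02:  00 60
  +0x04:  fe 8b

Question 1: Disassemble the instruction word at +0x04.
[04] fe 8b → 0x8bfe
  opcode bits[15:10]=0x22: b/J
  [9:0] imm=1022 (s10→-2) = $-2

b $-2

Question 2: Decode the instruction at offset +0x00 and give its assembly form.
off 0x00: read fc ff as little → 0xfffc
  top 6b → 0x3f → addi [RI]
  [9:7] rd=7 = m
  [6:0] imm=124 = $124

addi m, $124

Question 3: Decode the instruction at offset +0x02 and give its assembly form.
sll a, a

@+02  little-endian(00 60) = 0x6000
  op=0x6000>>10=0x18 ⇒ sll (RR)
  rd@[9:7]=0x0 ⇒ a
  rs@[6:4]=0x0 ⇒ a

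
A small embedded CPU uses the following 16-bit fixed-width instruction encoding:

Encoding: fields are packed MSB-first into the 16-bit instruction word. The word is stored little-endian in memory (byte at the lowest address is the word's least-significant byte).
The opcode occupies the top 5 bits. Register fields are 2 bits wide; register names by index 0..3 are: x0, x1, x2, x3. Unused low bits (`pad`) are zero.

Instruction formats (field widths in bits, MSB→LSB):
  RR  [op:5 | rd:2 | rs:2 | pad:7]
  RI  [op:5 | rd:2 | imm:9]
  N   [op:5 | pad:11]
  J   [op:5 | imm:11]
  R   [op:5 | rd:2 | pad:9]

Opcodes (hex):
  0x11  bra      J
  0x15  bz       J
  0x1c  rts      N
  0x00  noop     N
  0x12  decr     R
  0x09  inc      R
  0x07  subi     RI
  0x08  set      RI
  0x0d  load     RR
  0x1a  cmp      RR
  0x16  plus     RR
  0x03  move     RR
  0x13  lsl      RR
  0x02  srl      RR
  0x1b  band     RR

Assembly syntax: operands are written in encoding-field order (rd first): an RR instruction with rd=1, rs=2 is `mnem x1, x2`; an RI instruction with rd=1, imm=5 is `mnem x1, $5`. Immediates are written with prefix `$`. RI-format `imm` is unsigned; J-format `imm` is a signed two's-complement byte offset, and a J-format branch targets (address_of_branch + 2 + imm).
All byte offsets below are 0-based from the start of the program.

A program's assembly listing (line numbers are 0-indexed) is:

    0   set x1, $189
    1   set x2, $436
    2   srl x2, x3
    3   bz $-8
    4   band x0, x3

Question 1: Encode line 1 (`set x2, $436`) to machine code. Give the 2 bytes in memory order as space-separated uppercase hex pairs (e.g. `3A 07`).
1. set fields op=0x8:5|rd=2:2|imm=436:9 → word 45b4h → b4 45

B4 45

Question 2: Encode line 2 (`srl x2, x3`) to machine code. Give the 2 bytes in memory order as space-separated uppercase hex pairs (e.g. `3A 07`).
L2: srl op=0x2:5|rd=2:2|rs=3:2|pad=0:7 ⇒ 0x1580 ⇒ little 80 15

80 15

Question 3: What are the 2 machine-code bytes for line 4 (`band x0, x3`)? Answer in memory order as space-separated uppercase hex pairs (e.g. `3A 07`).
L4: band op=0x1b:5|rd=0:2|rs=3:2|pad=0:7 ⇒ 0xd980 ⇒ little 80 d9

80 D9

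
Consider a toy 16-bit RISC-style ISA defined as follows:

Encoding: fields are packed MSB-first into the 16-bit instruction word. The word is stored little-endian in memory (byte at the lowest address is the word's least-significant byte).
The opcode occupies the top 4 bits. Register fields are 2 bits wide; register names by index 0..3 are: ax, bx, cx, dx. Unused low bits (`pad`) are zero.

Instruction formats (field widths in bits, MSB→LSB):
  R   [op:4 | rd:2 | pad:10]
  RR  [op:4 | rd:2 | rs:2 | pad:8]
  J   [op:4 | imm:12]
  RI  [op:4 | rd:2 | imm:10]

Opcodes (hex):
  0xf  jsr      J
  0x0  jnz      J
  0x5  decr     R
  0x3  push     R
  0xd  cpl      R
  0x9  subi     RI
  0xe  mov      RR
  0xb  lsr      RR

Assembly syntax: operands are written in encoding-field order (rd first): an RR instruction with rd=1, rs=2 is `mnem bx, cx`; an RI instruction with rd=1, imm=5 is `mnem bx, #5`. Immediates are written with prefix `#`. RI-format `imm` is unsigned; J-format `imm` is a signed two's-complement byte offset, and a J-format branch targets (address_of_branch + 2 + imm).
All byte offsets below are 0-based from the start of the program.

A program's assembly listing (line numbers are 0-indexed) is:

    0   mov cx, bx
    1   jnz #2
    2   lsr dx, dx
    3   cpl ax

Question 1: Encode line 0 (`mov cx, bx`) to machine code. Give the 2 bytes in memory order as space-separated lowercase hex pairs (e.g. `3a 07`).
0. mov fields op=0xe:4|rd=2:2|rs=1:2|pad=0:8 → word e900h → 00 e9

00 e9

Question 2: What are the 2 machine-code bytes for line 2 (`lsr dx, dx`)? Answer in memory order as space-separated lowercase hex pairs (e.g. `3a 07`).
line 2 (lsr): pack op=0xb:4|rd=3:2|rs=3:2|pad=0:8 = 0xbf00; little→ 00 bf

00 bf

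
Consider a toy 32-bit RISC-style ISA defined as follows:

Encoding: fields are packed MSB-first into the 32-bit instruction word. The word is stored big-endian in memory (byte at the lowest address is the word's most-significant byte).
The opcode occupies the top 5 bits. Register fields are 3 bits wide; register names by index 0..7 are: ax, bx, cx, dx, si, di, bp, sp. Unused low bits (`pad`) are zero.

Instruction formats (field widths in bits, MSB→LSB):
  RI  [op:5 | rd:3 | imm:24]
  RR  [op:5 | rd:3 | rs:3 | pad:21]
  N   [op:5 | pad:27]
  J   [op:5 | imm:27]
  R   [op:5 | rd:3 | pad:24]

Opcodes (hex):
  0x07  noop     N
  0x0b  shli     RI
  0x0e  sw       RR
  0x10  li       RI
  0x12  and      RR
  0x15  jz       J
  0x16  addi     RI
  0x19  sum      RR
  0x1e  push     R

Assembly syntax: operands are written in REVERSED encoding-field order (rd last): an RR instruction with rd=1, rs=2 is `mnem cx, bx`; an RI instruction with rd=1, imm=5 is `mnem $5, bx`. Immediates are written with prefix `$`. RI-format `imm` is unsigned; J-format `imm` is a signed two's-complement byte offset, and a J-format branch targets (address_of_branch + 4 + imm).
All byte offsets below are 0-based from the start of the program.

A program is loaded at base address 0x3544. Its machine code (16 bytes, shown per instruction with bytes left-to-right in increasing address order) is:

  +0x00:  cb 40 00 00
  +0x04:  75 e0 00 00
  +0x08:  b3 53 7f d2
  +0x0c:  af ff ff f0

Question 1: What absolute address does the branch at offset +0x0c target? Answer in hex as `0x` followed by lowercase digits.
0x3544

+0x0c: af ff ff f0 ⇒ word 0xaffffff0 (big)
  op=0xaffffff0>>27=0x15 ⇒ jz (J)
  imm: (w>>0)&0x7ffffff=0x7fffff0 (s27→-16) → $-16
  target = base 0x3544 + off 0x0c + 4 + imm -16 = 0x3544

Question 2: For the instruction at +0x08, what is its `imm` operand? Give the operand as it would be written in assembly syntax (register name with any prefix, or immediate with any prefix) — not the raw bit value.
$5472210

[08] b3 53 7f d2 → 0xb3537fd2
  op=0xb3537fd2>>27=0x16 ⇒ addi (RI)
  rd@[26:24]=0x3 ⇒ dx
  imm@[23:0]=0x537fd2 ⇒ $5472210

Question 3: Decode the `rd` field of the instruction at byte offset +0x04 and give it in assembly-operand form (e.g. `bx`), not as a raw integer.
+0x04: 75 e0 00 00 ⇒ word 0x75e00000 (big)
  top 5b → 0xe → sw [RR]
  rd: (w>>24)&0x7=0x5 → di
  rs: (w>>21)&0x7=0x7 → sp

di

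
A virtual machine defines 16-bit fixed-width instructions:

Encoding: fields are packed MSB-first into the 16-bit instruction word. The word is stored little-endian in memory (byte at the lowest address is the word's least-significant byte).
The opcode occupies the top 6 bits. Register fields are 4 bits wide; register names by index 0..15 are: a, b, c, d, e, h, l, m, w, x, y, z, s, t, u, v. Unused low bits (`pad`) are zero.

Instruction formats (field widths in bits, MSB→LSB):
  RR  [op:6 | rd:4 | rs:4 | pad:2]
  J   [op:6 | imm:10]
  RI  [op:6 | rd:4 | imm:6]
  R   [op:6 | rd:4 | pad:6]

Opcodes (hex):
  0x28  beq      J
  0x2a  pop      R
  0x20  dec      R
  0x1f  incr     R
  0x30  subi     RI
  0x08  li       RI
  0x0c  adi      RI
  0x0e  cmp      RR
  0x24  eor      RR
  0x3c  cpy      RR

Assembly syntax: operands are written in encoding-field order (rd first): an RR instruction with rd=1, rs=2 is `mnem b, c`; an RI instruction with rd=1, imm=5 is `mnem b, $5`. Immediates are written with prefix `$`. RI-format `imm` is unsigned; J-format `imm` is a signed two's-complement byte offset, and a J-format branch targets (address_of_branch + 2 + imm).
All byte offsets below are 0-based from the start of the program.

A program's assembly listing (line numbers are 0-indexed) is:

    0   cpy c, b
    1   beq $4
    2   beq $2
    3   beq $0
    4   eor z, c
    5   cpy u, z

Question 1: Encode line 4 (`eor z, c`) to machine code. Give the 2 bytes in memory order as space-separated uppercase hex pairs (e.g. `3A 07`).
L4: eor op=0x24:6|rd=11:4|rs=2:4|pad=0:2 ⇒ 0x92c8 ⇒ little c8 92

C8 92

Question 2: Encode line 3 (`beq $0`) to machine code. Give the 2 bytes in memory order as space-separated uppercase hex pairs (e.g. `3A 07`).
00 A0

line 3 (beq): pack op=0x28:6|imm=0:10 = 0xa000; little→ 00 a0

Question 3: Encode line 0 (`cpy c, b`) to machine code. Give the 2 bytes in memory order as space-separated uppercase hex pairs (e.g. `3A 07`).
L0: cpy op=0x3c:6|rd=2:4|rs=1:4|pad=0:2 ⇒ 0xf084 ⇒ little 84 f0

84 F0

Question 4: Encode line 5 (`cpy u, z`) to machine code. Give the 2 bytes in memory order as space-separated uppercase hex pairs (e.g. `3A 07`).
AC F3

5. cpy fields op=0x3c:6|rd=14:4|rs=11:4|pad=0:2 → word f3ach → ac f3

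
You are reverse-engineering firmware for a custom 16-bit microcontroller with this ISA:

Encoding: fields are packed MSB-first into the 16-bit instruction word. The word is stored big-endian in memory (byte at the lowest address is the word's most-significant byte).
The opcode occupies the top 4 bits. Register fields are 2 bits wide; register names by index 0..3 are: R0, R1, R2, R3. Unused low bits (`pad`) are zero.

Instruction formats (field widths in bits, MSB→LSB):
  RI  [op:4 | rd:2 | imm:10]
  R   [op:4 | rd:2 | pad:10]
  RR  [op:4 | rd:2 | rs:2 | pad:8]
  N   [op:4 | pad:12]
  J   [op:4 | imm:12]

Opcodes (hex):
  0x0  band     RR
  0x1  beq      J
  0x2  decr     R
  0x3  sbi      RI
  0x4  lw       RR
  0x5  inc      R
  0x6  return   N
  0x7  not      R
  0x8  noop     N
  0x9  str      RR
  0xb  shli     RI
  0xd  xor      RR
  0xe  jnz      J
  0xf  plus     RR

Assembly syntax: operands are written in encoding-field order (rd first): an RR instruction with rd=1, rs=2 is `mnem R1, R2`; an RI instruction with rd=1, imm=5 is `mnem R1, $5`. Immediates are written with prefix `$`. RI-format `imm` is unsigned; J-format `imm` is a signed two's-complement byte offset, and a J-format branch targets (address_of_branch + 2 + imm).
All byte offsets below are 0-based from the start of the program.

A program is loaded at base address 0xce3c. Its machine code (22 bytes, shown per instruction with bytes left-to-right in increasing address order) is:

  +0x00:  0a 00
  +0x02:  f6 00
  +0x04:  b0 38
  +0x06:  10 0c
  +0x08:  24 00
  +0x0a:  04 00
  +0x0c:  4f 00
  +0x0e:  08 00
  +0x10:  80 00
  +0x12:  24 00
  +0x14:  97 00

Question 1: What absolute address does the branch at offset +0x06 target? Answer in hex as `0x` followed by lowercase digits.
[06] 10 0c → 0x100c
  op=0x100c>>12=0x1 ⇒ beq (J)
  imm: (w>>0)&0xfff=0xc → $12
  target = base 0xce3c + off 0x06 + 2 + imm 12 = 0xce50

0xce50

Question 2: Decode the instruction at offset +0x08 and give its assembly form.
[08] 24 00 → 0x2400
  op=0x2400>>12=0x2 ⇒ decr (R)
  rd@[11:10]=0x1 ⇒ R1

decr R1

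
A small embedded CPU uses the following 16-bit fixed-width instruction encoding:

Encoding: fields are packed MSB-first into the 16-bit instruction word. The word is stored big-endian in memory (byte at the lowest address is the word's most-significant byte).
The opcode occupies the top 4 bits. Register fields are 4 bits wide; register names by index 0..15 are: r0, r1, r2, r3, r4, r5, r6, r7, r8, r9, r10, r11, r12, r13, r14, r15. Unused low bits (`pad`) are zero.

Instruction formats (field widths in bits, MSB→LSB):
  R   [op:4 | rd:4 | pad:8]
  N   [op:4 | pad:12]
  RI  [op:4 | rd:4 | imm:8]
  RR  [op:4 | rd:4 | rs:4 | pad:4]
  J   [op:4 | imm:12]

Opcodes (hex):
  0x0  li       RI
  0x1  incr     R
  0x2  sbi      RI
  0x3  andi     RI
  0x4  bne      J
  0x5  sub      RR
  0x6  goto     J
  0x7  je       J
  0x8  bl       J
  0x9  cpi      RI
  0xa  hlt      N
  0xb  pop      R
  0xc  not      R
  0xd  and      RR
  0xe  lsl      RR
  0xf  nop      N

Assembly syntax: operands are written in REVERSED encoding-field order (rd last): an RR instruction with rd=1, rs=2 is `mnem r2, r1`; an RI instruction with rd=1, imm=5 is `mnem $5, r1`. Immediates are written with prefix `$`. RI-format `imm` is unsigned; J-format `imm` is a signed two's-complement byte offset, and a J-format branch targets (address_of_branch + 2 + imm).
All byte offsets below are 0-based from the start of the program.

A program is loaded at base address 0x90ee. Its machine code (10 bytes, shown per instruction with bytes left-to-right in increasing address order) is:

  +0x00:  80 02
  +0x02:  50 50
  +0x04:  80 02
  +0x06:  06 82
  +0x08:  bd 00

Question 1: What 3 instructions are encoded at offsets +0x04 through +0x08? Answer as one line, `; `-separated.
off 0x04: read 80 02 as big → 0x8002
  top 4b → 0x8 → bl [J]
  imm@[11:0]=0x2 ⇒ $2
off 0x06: read 06 82 as big → 0x0682
  top 4b → 0x0 → li [RI]
  rd@[11:8]=0x6 ⇒ r6
  imm@[7:0]=0x82 ⇒ $130
off 0x08: read bd 00 as big → 0xbd00
  top 4b → 0xb → pop [R]
  rd@[11:8]=0xd ⇒ r13

bl $2; li $130, r6; pop r13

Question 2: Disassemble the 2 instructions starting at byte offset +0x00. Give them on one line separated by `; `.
+0x00: 80 02 ⇒ word 0x8002 (big)
  opcode bits[15:12]=0x8: bl/J
  [11:0] imm=2 = $2
+0x02: 50 50 ⇒ word 0x5050 (big)
  opcode bits[15:12]=0x5: sub/RR
  [11:8] rd=0 = r0
  [7:4] rs=5 = r5

bl $2; sub r5, r0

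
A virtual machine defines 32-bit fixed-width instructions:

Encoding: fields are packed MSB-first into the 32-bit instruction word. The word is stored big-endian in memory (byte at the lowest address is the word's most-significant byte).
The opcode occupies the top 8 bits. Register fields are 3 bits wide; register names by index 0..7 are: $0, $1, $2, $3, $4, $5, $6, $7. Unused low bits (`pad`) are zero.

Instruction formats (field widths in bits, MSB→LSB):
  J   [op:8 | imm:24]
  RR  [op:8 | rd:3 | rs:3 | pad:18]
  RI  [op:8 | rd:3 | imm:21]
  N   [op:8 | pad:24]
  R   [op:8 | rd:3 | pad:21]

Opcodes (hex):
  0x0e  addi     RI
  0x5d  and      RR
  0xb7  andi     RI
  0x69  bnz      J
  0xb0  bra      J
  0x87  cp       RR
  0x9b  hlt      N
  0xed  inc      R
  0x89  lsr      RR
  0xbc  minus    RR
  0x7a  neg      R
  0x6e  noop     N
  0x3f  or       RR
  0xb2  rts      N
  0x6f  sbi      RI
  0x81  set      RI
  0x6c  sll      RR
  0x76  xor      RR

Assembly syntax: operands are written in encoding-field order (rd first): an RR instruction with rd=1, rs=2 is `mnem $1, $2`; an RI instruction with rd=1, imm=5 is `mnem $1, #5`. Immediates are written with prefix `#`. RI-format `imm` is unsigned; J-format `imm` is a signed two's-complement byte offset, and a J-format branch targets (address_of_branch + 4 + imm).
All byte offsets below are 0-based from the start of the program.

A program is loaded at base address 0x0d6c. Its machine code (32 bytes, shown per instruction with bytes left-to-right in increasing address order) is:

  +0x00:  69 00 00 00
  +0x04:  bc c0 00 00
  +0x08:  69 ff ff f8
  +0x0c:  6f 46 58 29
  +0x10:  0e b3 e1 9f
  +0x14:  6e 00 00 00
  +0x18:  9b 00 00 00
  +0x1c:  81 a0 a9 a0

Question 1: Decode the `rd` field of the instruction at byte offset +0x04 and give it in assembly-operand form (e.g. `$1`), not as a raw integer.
+0x04: bc c0 00 00 ⇒ word 0xbcc00000 (big)
  opcode bits[31:24]=0xbc: minus/RR
  rd: (w>>21)&0x7=0x6 → $6
  rs: (w>>18)&0x7=0x0 → $0

$6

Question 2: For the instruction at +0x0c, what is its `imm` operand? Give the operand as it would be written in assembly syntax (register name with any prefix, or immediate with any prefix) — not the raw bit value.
#415785

+0x0c: 6f 46 58 29 ⇒ word 0x6f465829 (big)
  opcode bits[31:24]=0x6f: sbi/RI
  [23:21] rd=2 = $2
  [20:0] imm=415785 = #415785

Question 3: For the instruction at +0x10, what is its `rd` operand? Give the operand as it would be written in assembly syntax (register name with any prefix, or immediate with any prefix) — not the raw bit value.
+0x10: 0e b3 e1 9f ⇒ word 0x0eb3e19f (big)
  op=0x0eb3e19f>>24=0xe ⇒ addi (RI)
  [23:21] rd=5 = $5
  [20:0] imm=1302943 = #1302943

$5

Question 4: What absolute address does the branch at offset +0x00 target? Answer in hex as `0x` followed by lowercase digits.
[00] 69 00 00 00 → 0x69000000
  top 8b → 0x69 → bnz [J]
  imm: (w>>0)&0xffffff=0x0 → #0
  target = base 0x0d6c + off 0x00 + 4 + imm 0 = 0x0d70

0x0d70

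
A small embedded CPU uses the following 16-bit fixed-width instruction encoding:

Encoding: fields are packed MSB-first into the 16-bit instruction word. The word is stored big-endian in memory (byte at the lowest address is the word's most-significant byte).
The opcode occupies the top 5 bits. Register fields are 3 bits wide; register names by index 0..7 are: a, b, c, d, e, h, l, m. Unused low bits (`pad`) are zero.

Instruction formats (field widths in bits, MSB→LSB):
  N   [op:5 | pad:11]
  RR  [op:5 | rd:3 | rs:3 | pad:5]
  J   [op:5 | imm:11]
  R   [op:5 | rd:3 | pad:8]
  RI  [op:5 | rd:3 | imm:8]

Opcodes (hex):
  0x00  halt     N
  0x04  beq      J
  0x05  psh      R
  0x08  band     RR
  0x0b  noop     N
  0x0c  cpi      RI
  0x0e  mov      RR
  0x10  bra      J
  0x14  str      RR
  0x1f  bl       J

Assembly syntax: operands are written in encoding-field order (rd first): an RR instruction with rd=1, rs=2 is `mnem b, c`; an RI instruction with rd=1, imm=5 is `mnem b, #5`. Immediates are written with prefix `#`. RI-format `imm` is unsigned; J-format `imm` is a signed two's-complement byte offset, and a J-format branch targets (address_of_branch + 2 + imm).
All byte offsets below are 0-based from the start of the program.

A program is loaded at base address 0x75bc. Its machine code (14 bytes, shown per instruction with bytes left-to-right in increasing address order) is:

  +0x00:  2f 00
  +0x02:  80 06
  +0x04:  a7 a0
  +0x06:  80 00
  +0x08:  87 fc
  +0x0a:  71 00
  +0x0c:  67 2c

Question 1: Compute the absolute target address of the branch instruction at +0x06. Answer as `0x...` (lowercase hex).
+0x06: 80 00 ⇒ word 0x8000 (big)
  opcode bits[15:11]=0x10: bra/J
  [10:0] imm=0 = #0
  target = base 0x75bc + off 0x06 + 2 + imm 0 = 0x75c4

0x75c4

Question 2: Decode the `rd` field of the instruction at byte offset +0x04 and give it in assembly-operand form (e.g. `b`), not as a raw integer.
m

[04] a7 a0 → 0xa7a0
  opcode bits[15:11]=0x14: str/RR
  rd: (w>>8)&0x7=0x7 → m
  rs: (w>>5)&0x7=0x5 → h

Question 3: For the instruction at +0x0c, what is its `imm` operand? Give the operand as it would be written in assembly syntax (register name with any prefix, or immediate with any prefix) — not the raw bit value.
#44

+0x0c: 67 2c ⇒ word 0x672c (big)
  opcode bits[15:11]=0xc: cpi/RI
  rd: (w>>8)&0x7=0x7 → m
  imm: (w>>0)&0xff=0x2c → #44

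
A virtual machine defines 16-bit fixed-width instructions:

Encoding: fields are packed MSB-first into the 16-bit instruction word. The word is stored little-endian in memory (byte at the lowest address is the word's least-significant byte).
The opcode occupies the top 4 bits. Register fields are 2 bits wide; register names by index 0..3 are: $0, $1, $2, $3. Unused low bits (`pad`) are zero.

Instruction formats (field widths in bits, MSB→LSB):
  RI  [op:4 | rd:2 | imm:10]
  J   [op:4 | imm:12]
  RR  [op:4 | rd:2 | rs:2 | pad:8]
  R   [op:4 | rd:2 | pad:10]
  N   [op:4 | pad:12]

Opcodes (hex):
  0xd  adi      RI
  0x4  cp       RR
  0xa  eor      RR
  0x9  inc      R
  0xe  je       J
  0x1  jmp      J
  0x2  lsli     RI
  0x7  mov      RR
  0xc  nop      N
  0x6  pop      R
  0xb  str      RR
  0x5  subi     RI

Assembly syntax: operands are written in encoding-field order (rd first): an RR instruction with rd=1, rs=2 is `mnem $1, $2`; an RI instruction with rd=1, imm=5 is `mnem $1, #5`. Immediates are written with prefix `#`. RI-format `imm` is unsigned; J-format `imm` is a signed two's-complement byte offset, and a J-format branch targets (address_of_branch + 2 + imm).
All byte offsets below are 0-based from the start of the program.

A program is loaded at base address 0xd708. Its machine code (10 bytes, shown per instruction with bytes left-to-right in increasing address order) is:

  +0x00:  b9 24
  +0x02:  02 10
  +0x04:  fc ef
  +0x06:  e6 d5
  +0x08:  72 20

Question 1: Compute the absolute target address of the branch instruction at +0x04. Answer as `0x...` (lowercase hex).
off 0x04: read fc ef as little → 0xeffc
  opcode bits[15:12]=0xe: je/J
  imm: (w>>0)&0xfff=0xffc (s12→-4) → #-4
  target = base 0xd708 + off 0x04 + 2 + imm -4 = 0xd70a

0xd70a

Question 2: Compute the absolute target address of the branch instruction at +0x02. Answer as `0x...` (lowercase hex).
off 0x02: read 02 10 as little → 0x1002
  opcode bits[15:12]=0x1: jmp/J
  imm: (w>>0)&0xfff=0x2 → #2
  target = base 0xd708 + off 0x02 + 2 + imm 2 = 0xd70e

0xd70e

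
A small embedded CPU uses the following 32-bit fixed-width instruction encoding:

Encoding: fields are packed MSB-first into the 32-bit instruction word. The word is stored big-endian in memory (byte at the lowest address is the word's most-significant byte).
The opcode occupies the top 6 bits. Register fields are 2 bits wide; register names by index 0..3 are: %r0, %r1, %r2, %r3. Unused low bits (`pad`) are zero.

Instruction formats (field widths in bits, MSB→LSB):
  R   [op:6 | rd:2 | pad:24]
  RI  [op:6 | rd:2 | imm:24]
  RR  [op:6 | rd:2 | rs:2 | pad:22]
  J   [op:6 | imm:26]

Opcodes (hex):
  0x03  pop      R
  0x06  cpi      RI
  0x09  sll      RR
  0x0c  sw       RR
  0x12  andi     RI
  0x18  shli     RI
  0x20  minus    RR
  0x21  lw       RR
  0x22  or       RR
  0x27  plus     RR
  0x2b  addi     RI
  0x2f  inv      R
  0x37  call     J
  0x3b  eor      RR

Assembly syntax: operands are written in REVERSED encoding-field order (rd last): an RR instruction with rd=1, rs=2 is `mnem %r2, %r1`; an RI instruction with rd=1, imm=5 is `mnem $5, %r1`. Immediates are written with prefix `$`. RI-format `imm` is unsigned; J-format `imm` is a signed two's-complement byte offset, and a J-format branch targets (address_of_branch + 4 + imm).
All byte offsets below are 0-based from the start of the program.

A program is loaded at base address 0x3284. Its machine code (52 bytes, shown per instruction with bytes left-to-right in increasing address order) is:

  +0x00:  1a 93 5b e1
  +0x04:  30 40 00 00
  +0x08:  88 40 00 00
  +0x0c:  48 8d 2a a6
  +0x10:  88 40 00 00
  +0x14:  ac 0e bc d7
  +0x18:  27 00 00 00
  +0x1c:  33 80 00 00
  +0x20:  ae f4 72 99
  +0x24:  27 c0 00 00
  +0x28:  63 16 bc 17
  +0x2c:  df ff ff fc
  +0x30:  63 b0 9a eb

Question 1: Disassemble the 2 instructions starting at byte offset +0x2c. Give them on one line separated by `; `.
+0x2c: df ff ff fc ⇒ word 0xdffffffc (big)
  top 6b → 0x37 → call [J]
  [25:0] imm=67108860 (s26→-4) = $-4
+0x30: 63 b0 9a eb ⇒ word 0x63b09aeb (big)
  top 6b → 0x18 → shli [RI]
  [25:24] rd=3 = %r3
  [23:0] imm=11573995 = $11573995

call $-4; shli $11573995, %r3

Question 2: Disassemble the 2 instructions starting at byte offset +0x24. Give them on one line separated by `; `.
[24] 27 c0 00 00 → 0x27c00000
  top 6b → 0x9 → sll [RR]
  [25:24] rd=3 = %r3
  [23:22] rs=3 = %r3
[28] 63 16 bc 17 → 0x6316bc17
  top 6b → 0x18 → shli [RI]
  [25:24] rd=3 = %r3
  [23:0] imm=1489943 = $1489943

sll %r3, %r3; shli $1489943, %r3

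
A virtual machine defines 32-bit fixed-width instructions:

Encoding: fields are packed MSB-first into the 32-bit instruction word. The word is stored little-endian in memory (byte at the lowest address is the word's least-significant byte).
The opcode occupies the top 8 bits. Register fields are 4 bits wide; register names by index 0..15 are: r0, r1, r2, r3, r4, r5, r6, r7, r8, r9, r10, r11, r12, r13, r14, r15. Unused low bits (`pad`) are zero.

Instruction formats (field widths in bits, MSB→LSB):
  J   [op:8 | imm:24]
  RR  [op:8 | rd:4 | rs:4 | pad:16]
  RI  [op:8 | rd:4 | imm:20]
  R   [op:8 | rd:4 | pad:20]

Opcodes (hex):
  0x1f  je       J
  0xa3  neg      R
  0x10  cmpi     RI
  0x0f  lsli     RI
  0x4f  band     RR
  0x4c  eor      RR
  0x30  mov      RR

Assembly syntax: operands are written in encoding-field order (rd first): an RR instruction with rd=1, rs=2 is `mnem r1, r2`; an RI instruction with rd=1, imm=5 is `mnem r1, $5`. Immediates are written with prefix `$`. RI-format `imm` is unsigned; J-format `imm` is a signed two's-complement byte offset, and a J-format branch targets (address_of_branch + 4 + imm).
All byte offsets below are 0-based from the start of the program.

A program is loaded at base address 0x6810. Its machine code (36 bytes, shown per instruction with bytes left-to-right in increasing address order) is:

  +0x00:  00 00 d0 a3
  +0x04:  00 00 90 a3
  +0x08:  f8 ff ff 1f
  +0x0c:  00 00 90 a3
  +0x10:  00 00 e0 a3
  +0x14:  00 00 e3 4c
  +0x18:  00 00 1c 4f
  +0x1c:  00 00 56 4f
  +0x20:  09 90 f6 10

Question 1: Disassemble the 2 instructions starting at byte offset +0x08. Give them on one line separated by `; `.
je $-8; neg r9

[08] f8 ff ff 1f → 0x1ffffff8
  top 8b → 0x1f → je [J]
  [23:0] imm=16777208 (s24→-8) = $-8
[0c] 00 00 90 a3 → 0xa3900000
  top 8b → 0xa3 → neg [R]
  [23:20] rd=9 = r9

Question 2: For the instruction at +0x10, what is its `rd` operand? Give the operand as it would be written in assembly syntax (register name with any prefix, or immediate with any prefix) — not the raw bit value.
@+10  little-endian(00 00 e0 a3) = 0xa3e00000
  top 8b → 0xa3 → neg [R]
  [23:20] rd=14 = r14

r14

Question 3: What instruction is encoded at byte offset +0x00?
@+00  little-endian(00 00 d0 a3) = 0xa3d00000
  top 8b → 0xa3 → neg [R]
  [23:20] rd=13 = r13

neg r13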